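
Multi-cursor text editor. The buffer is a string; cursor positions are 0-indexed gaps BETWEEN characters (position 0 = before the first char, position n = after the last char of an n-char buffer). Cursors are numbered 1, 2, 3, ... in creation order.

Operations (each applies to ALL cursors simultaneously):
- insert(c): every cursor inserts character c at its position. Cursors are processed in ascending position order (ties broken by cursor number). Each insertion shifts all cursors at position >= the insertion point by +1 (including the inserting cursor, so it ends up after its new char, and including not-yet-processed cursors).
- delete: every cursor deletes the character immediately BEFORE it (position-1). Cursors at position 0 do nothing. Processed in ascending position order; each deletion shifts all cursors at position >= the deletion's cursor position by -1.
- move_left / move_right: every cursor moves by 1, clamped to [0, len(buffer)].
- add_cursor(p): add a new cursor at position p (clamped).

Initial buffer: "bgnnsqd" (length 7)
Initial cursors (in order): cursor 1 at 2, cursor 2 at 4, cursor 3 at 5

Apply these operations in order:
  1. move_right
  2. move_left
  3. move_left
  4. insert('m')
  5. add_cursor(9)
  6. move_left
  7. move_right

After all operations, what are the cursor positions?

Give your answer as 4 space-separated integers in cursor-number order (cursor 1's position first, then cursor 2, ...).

After op 1 (move_right): buffer="bgnnsqd" (len 7), cursors c1@3 c2@5 c3@6, authorship .......
After op 2 (move_left): buffer="bgnnsqd" (len 7), cursors c1@2 c2@4 c3@5, authorship .......
After op 3 (move_left): buffer="bgnnsqd" (len 7), cursors c1@1 c2@3 c3@4, authorship .......
After op 4 (insert('m')): buffer="bmgnmnmsqd" (len 10), cursors c1@2 c2@5 c3@7, authorship .1..2.3...
After op 5 (add_cursor(9)): buffer="bmgnmnmsqd" (len 10), cursors c1@2 c2@5 c3@7 c4@9, authorship .1..2.3...
After op 6 (move_left): buffer="bmgnmnmsqd" (len 10), cursors c1@1 c2@4 c3@6 c4@8, authorship .1..2.3...
After op 7 (move_right): buffer="bmgnmnmsqd" (len 10), cursors c1@2 c2@5 c3@7 c4@9, authorship .1..2.3...

Answer: 2 5 7 9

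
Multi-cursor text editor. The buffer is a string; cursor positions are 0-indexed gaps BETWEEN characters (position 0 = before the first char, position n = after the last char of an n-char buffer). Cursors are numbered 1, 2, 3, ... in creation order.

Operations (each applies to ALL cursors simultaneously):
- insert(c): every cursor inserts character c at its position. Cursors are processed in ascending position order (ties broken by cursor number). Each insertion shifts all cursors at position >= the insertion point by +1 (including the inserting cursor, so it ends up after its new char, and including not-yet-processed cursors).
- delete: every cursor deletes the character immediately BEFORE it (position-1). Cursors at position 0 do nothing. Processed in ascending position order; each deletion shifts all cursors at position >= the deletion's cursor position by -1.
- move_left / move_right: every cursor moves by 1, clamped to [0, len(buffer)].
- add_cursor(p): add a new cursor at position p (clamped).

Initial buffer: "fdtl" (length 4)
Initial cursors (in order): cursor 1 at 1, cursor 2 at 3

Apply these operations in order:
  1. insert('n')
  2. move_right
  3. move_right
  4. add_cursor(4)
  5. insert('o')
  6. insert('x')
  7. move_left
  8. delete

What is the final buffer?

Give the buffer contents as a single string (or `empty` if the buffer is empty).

Answer: fndtoxnlx

Derivation:
After op 1 (insert('n')): buffer="fndtnl" (len 6), cursors c1@2 c2@5, authorship .1..2.
After op 2 (move_right): buffer="fndtnl" (len 6), cursors c1@3 c2@6, authorship .1..2.
After op 3 (move_right): buffer="fndtnl" (len 6), cursors c1@4 c2@6, authorship .1..2.
After op 4 (add_cursor(4)): buffer="fndtnl" (len 6), cursors c1@4 c3@4 c2@6, authorship .1..2.
After op 5 (insert('o')): buffer="fndtoonlo" (len 9), cursors c1@6 c3@6 c2@9, authorship .1..132.2
After op 6 (insert('x')): buffer="fndtooxxnlox" (len 12), cursors c1@8 c3@8 c2@12, authorship .1..13132.22
After op 7 (move_left): buffer="fndtooxxnlox" (len 12), cursors c1@7 c3@7 c2@11, authorship .1..13132.22
After op 8 (delete): buffer="fndtoxnlx" (len 9), cursors c1@5 c3@5 c2@8, authorship .1..132.2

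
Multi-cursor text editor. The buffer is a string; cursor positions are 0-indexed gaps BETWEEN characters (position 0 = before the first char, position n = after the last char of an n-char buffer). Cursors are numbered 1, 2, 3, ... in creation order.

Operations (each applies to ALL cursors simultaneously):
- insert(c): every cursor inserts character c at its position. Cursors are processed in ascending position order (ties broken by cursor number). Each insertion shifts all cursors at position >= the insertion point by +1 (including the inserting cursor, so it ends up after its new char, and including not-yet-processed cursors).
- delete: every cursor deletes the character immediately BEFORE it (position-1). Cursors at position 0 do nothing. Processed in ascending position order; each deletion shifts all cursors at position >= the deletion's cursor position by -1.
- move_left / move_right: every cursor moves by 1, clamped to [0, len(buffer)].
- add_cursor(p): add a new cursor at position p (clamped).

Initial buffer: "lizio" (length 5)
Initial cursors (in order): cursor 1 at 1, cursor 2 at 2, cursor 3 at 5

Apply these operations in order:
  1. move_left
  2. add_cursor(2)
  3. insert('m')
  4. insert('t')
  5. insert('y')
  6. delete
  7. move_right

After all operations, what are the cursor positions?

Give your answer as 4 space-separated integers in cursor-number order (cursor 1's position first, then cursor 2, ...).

Answer: 3 6 13 9

Derivation:
After op 1 (move_left): buffer="lizio" (len 5), cursors c1@0 c2@1 c3@4, authorship .....
After op 2 (add_cursor(2)): buffer="lizio" (len 5), cursors c1@0 c2@1 c4@2 c3@4, authorship .....
After op 3 (insert('m')): buffer="mlmimzimo" (len 9), cursors c1@1 c2@3 c4@5 c3@8, authorship 1.2.4..3.
After op 4 (insert('t')): buffer="mtlmtimtzimto" (len 13), cursors c1@2 c2@5 c4@8 c3@12, authorship 11.22.44..33.
After op 5 (insert('y')): buffer="mtylmtyimtyzimtyo" (len 17), cursors c1@3 c2@7 c4@11 c3@16, authorship 111.222.444..333.
After op 6 (delete): buffer="mtlmtimtzimto" (len 13), cursors c1@2 c2@5 c4@8 c3@12, authorship 11.22.44..33.
After op 7 (move_right): buffer="mtlmtimtzimto" (len 13), cursors c1@3 c2@6 c4@9 c3@13, authorship 11.22.44..33.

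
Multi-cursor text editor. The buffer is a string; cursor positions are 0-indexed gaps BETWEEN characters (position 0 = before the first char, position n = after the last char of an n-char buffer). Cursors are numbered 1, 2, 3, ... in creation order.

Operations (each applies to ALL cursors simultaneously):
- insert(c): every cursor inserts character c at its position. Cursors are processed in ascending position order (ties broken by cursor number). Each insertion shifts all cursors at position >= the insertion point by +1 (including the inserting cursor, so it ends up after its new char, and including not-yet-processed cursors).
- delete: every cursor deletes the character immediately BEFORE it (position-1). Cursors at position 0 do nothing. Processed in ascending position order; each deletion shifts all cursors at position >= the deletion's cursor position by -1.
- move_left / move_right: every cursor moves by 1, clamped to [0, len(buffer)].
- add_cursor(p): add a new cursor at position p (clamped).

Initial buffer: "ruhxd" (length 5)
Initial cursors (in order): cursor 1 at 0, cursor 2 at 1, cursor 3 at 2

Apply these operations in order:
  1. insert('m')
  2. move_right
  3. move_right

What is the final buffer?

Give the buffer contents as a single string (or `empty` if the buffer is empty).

After op 1 (insert('m')): buffer="mrmumhxd" (len 8), cursors c1@1 c2@3 c3@5, authorship 1.2.3...
After op 2 (move_right): buffer="mrmumhxd" (len 8), cursors c1@2 c2@4 c3@6, authorship 1.2.3...
After op 3 (move_right): buffer="mrmumhxd" (len 8), cursors c1@3 c2@5 c3@7, authorship 1.2.3...

Answer: mrmumhxd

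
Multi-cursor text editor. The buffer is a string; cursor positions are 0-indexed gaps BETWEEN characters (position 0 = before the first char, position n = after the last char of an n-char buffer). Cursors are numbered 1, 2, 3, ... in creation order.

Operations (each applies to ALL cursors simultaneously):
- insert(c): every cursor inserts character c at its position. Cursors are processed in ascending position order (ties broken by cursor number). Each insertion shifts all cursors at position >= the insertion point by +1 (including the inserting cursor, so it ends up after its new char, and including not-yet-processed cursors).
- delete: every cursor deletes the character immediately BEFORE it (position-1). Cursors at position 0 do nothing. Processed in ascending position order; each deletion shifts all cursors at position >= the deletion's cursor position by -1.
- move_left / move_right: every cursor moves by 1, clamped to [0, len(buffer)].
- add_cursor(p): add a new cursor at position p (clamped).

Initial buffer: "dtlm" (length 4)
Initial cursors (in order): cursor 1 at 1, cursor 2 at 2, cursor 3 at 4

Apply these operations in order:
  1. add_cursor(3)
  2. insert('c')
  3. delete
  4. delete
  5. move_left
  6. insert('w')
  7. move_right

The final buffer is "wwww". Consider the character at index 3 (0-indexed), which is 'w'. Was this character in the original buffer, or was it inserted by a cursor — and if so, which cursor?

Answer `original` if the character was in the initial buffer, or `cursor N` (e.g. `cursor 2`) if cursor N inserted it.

Answer: cursor 4

Derivation:
After op 1 (add_cursor(3)): buffer="dtlm" (len 4), cursors c1@1 c2@2 c4@3 c3@4, authorship ....
After op 2 (insert('c')): buffer="dctclcmc" (len 8), cursors c1@2 c2@4 c4@6 c3@8, authorship .1.2.4.3
After op 3 (delete): buffer="dtlm" (len 4), cursors c1@1 c2@2 c4@3 c3@4, authorship ....
After op 4 (delete): buffer="" (len 0), cursors c1@0 c2@0 c3@0 c4@0, authorship 
After op 5 (move_left): buffer="" (len 0), cursors c1@0 c2@0 c3@0 c4@0, authorship 
After op 6 (insert('w')): buffer="wwww" (len 4), cursors c1@4 c2@4 c3@4 c4@4, authorship 1234
After op 7 (move_right): buffer="wwww" (len 4), cursors c1@4 c2@4 c3@4 c4@4, authorship 1234
Authorship (.=original, N=cursor N): 1 2 3 4
Index 3: author = 4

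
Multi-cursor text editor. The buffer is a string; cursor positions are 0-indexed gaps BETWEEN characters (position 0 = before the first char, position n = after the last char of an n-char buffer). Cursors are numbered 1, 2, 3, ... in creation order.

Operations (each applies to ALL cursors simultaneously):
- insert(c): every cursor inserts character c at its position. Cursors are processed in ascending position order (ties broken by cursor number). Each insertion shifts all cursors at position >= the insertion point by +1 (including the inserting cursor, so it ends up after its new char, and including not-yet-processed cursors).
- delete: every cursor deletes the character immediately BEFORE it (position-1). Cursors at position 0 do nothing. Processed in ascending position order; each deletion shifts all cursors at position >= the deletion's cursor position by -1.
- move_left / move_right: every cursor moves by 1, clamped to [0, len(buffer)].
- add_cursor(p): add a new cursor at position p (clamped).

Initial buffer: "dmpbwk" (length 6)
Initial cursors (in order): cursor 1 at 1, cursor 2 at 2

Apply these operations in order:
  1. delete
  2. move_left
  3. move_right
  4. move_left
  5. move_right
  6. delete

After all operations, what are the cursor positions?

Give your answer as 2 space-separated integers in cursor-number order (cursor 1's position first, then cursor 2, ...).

Answer: 0 0

Derivation:
After op 1 (delete): buffer="pbwk" (len 4), cursors c1@0 c2@0, authorship ....
After op 2 (move_left): buffer="pbwk" (len 4), cursors c1@0 c2@0, authorship ....
After op 3 (move_right): buffer="pbwk" (len 4), cursors c1@1 c2@1, authorship ....
After op 4 (move_left): buffer="pbwk" (len 4), cursors c1@0 c2@0, authorship ....
After op 5 (move_right): buffer="pbwk" (len 4), cursors c1@1 c2@1, authorship ....
After op 6 (delete): buffer="bwk" (len 3), cursors c1@0 c2@0, authorship ...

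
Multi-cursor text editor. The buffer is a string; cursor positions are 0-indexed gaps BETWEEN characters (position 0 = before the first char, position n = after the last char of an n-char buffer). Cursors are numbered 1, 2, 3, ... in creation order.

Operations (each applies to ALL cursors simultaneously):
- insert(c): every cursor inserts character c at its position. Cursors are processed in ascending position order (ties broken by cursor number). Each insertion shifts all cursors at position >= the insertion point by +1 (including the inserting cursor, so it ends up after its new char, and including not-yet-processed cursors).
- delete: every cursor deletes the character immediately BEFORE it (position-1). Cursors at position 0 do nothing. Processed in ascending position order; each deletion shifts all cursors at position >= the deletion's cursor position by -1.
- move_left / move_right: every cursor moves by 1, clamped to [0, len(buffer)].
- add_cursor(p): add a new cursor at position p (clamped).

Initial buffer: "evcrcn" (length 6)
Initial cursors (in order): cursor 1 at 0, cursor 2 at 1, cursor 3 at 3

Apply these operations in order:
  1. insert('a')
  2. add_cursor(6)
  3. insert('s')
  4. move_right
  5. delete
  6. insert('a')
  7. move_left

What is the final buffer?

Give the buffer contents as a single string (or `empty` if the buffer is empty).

Answer: asaasacasaacn

Derivation:
After op 1 (insert('a')): buffer="aeavcarcn" (len 9), cursors c1@1 c2@3 c3@6, authorship 1.2..3...
After op 2 (add_cursor(6)): buffer="aeavcarcn" (len 9), cursors c1@1 c2@3 c3@6 c4@6, authorship 1.2..3...
After op 3 (insert('s')): buffer="aseasvcassrcn" (len 13), cursors c1@2 c2@5 c3@10 c4@10, authorship 11.22..334...
After op 4 (move_right): buffer="aseasvcassrcn" (len 13), cursors c1@3 c2@6 c3@11 c4@11, authorship 11.22..334...
After op 5 (delete): buffer="asascascn" (len 9), cursors c1@2 c2@4 c3@7 c4@7, authorship 1122.33..
After op 6 (insert('a')): buffer="asaasacasaacn" (len 13), cursors c1@3 c2@6 c3@11 c4@11, authorship 111222.3334..
After op 7 (move_left): buffer="asaasacasaacn" (len 13), cursors c1@2 c2@5 c3@10 c4@10, authorship 111222.3334..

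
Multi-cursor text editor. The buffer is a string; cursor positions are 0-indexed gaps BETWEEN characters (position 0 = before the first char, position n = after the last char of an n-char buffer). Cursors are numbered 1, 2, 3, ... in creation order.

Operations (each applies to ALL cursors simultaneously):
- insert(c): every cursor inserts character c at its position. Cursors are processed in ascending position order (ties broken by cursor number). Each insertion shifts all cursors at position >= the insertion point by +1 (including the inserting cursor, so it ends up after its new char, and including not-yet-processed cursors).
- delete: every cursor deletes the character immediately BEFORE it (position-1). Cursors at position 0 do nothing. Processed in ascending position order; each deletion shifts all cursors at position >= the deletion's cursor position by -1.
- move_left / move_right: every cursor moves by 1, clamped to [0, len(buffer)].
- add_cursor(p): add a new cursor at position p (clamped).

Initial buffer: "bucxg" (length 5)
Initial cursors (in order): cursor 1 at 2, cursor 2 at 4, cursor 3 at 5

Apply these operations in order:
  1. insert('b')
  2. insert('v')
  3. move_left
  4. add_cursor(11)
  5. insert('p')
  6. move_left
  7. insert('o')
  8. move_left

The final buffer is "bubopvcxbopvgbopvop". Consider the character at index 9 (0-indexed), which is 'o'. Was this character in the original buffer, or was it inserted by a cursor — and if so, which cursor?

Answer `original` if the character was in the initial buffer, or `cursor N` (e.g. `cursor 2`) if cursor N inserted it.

After op 1 (insert('b')): buffer="bubcxbgb" (len 8), cursors c1@3 c2@6 c3@8, authorship ..1..2.3
After op 2 (insert('v')): buffer="bubvcxbvgbv" (len 11), cursors c1@4 c2@8 c3@11, authorship ..11..22.33
After op 3 (move_left): buffer="bubvcxbvgbv" (len 11), cursors c1@3 c2@7 c3@10, authorship ..11..22.33
After op 4 (add_cursor(11)): buffer="bubvcxbvgbv" (len 11), cursors c1@3 c2@7 c3@10 c4@11, authorship ..11..22.33
After op 5 (insert('p')): buffer="bubpvcxbpvgbpvp" (len 15), cursors c1@4 c2@9 c3@13 c4@15, authorship ..111..222.3334
After op 6 (move_left): buffer="bubpvcxbpvgbpvp" (len 15), cursors c1@3 c2@8 c3@12 c4@14, authorship ..111..222.3334
After op 7 (insert('o')): buffer="bubopvcxbopvgbopvop" (len 19), cursors c1@4 c2@10 c3@15 c4@18, authorship ..1111..2222.333344
After op 8 (move_left): buffer="bubopvcxbopvgbopvop" (len 19), cursors c1@3 c2@9 c3@14 c4@17, authorship ..1111..2222.333344
Authorship (.=original, N=cursor N): . . 1 1 1 1 . . 2 2 2 2 . 3 3 3 3 4 4
Index 9: author = 2

Answer: cursor 2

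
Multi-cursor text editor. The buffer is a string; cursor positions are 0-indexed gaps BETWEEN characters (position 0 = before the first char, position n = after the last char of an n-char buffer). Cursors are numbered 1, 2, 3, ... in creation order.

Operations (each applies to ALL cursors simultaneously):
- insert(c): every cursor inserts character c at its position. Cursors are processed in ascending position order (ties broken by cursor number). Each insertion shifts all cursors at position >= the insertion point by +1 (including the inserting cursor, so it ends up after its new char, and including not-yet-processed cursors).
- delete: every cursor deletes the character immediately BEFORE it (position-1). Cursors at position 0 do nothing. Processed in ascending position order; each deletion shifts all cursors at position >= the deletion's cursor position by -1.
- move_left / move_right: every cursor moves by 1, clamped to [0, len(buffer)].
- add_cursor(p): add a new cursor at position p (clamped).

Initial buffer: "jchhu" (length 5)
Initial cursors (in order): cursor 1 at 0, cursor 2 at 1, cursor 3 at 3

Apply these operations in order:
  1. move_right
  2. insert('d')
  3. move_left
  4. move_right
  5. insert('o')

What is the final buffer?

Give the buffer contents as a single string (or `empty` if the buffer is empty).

After op 1 (move_right): buffer="jchhu" (len 5), cursors c1@1 c2@2 c3@4, authorship .....
After op 2 (insert('d')): buffer="jdcdhhdu" (len 8), cursors c1@2 c2@4 c3@7, authorship .1.2..3.
After op 3 (move_left): buffer="jdcdhhdu" (len 8), cursors c1@1 c2@3 c3@6, authorship .1.2..3.
After op 4 (move_right): buffer="jdcdhhdu" (len 8), cursors c1@2 c2@4 c3@7, authorship .1.2..3.
After op 5 (insert('o')): buffer="jdocdohhdou" (len 11), cursors c1@3 c2@6 c3@10, authorship .11.22..33.

Answer: jdocdohhdou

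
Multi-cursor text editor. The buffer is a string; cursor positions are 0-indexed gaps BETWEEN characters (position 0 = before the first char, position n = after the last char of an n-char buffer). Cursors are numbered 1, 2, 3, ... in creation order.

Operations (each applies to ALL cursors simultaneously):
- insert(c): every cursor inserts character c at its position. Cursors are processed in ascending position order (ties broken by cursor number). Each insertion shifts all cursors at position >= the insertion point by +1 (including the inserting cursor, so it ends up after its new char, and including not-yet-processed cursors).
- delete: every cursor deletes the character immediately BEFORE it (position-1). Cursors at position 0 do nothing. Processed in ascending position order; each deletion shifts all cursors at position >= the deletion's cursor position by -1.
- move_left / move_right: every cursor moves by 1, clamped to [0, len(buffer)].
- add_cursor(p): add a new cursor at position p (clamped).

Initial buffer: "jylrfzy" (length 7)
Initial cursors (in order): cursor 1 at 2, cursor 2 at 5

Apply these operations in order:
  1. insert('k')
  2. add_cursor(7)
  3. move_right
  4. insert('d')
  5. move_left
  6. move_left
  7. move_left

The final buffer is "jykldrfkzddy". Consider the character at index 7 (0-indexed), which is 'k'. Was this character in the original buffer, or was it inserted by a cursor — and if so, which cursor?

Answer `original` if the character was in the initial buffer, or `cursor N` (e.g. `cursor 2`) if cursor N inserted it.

After op 1 (insert('k')): buffer="jyklrfkzy" (len 9), cursors c1@3 c2@7, authorship ..1...2..
After op 2 (add_cursor(7)): buffer="jyklrfkzy" (len 9), cursors c1@3 c2@7 c3@7, authorship ..1...2..
After op 3 (move_right): buffer="jyklrfkzy" (len 9), cursors c1@4 c2@8 c3@8, authorship ..1...2..
After op 4 (insert('d')): buffer="jykldrfkzddy" (len 12), cursors c1@5 c2@11 c3@11, authorship ..1.1..2.23.
After op 5 (move_left): buffer="jykldrfkzddy" (len 12), cursors c1@4 c2@10 c3@10, authorship ..1.1..2.23.
After op 6 (move_left): buffer="jykldrfkzddy" (len 12), cursors c1@3 c2@9 c3@9, authorship ..1.1..2.23.
After op 7 (move_left): buffer="jykldrfkzddy" (len 12), cursors c1@2 c2@8 c3@8, authorship ..1.1..2.23.
Authorship (.=original, N=cursor N): . . 1 . 1 . . 2 . 2 3 .
Index 7: author = 2

Answer: cursor 2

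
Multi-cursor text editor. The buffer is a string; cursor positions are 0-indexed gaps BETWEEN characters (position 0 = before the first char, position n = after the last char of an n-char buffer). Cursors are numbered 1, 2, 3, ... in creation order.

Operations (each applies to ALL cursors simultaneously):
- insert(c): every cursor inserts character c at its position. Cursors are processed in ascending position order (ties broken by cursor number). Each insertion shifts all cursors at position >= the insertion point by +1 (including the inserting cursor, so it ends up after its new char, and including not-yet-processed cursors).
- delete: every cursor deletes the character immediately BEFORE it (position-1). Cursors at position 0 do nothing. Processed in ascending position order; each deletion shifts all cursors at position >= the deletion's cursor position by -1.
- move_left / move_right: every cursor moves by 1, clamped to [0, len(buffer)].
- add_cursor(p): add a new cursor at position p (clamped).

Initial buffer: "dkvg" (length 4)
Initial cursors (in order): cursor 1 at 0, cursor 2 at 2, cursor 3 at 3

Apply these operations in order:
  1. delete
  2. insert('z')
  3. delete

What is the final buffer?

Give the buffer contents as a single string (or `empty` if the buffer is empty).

After op 1 (delete): buffer="dg" (len 2), cursors c1@0 c2@1 c3@1, authorship ..
After op 2 (insert('z')): buffer="zdzzg" (len 5), cursors c1@1 c2@4 c3@4, authorship 1.23.
After op 3 (delete): buffer="dg" (len 2), cursors c1@0 c2@1 c3@1, authorship ..

Answer: dg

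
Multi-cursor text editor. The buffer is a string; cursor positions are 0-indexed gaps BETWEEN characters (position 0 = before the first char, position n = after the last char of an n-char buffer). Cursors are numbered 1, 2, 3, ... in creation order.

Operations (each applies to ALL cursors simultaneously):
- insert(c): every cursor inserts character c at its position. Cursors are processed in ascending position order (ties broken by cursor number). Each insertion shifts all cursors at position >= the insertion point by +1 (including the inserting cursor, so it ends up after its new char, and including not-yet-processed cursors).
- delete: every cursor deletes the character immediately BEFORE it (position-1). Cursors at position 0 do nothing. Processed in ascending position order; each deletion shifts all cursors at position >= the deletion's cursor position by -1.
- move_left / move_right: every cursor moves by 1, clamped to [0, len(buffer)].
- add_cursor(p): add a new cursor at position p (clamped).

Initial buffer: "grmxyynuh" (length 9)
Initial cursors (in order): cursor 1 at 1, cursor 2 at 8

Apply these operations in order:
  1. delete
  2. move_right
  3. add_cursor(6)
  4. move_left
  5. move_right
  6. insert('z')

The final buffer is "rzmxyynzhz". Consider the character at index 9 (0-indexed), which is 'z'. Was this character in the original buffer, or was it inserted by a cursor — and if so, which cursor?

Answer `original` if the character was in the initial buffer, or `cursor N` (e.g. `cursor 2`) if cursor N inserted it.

Answer: cursor 2

Derivation:
After op 1 (delete): buffer="rmxyynh" (len 7), cursors c1@0 c2@6, authorship .......
After op 2 (move_right): buffer="rmxyynh" (len 7), cursors c1@1 c2@7, authorship .......
After op 3 (add_cursor(6)): buffer="rmxyynh" (len 7), cursors c1@1 c3@6 c2@7, authorship .......
After op 4 (move_left): buffer="rmxyynh" (len 7), cursors c1@0 c3@5 c2@6, authorship .......
After op 5 (move_right): buffer="rmxyynh" (len 7), cursors c1@1 c3@6 c2@7, authorship .......
After op 6 (insert('z')): buffer="rzmxyynzhz" (len 10), cursors c1@2 c3@8 c2@10, authorship .1.....3.2
Authorship (.=original, N=cursor N): . 1 . . . . . 3 . 2
Index 9: author = 2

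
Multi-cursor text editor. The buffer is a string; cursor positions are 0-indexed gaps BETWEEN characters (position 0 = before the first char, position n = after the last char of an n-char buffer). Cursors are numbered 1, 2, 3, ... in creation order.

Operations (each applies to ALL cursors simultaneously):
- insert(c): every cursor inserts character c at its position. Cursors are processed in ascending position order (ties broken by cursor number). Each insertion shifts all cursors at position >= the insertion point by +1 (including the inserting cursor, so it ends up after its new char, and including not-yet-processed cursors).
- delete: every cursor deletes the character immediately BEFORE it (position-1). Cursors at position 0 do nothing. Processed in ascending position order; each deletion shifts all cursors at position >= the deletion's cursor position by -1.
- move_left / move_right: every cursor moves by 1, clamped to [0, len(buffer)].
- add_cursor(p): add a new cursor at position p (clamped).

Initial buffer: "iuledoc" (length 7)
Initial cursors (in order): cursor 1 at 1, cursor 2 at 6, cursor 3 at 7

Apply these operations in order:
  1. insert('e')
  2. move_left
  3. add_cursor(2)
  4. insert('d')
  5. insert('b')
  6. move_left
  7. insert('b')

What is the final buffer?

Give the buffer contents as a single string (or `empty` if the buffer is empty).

Answer: idbbedbbuledodbbecdbbe

Derivation:
After op 1 (insert('e')): buffer="ieuledoece" (len 10), cursors c1@2 c2@8 c3@10, authorship .1.....2.3
After op 2 (move_left): buffer="ieuledoece" (len 10), cursors c1@1 c2@7 c3@9, authorship .1.....2.3
After op 3 (add_cursor(2)): buffer="ieuledoece" (len 10), cursors c1@1 c4@2 c2@7 c3@9, authorship .1.....2.3
After op 4 (insert('d')): buffer="ideduledodecde" (len 14), cursors c1@2 c4@4 c2@10 c3@13, authorship .114.....22.33
After op 5 (insert('b')): buffer="idbedbuledodbecdbe" (len 18), cursors c1@3 c4@6 c2@13 c3@17, authorship .11144.....222.333
After op 6 (move_left): buffer="idbedbuledodbecdbe" (len 18), cursors c1@2 c4@5 c2@12 c3@16, authorship .11144.....222.333
After op 7 (insert('b')): buffer="idbbedbbuledodbbecdbbe" (len 22), cursors c1@3 c4@7 c2@15 c3@20, authorship .1111444.....2222.3333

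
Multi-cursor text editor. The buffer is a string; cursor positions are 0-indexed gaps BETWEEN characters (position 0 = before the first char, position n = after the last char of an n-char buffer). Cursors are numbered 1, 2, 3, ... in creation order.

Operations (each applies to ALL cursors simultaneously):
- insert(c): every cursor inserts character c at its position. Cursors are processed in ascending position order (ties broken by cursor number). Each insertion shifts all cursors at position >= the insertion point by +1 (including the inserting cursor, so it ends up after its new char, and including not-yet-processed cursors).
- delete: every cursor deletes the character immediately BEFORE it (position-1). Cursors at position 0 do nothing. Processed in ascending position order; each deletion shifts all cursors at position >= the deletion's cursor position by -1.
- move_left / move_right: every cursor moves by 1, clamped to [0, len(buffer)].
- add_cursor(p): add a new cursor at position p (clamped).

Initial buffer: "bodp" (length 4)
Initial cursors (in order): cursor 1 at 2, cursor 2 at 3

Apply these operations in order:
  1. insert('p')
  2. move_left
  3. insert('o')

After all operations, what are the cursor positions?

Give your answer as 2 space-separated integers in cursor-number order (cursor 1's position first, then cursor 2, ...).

Answer: 3 6

Derivation:
After op 1 (insert('p')): buffer="bopdpp" (len 6), cursors c1@3 c2@5, authorship ..1.2.
After op 2 (move_left): buffer="bopdpp" (len 6), cursors c1@2 c2@4, authorship ..1.2.
After op 3 (insert('o')): buffer="boopdopp" (len 8), cursors c1@3 c2@6, authorship ..11.22.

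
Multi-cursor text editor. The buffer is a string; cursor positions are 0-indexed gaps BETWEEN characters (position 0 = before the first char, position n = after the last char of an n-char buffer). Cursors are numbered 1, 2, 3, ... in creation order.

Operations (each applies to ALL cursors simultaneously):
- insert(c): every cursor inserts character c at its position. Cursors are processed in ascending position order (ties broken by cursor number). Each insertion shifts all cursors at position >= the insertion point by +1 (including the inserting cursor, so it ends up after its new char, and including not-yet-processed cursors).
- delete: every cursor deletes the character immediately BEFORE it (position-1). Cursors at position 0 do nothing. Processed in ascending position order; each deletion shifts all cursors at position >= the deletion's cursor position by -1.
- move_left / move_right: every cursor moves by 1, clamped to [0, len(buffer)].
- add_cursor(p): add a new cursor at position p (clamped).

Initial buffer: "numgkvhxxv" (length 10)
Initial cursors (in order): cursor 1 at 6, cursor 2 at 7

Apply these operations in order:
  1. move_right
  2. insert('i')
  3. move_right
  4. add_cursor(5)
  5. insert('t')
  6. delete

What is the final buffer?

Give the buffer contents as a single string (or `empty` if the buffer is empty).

After op 1 (move_right): buffer="numgkvhxxv" (len 10), cursors c1@7 c2@8, authorship ..........
After op 2 (insert('i')): buffer="numgkvhixixv" (len 12), cursors c1@8 c2@10, authorship .......1.2..
After op 3 (move_right): buffer="numgkvhixixv" (len 12), cursors c1@9 c2@11, authorship .......1.2..
After op 4 (add_cursor(5)): buffer="numgkvhixixv" (len 12), cursors c3@5 c1@9 c2@11, authorship .......1.2..
After op 5 (insert('t')): buffer="numgktvhixtixtv" (len 15), cursors c3@6 c1@11 c2@14, authorship .....3..1.12.2.
After op 6 (delete): buffer="numgkvhixixv" (len 12), cursors c3@5 c1@9 c2@11, authorship .......1.2..

Answer: numgkvhixixv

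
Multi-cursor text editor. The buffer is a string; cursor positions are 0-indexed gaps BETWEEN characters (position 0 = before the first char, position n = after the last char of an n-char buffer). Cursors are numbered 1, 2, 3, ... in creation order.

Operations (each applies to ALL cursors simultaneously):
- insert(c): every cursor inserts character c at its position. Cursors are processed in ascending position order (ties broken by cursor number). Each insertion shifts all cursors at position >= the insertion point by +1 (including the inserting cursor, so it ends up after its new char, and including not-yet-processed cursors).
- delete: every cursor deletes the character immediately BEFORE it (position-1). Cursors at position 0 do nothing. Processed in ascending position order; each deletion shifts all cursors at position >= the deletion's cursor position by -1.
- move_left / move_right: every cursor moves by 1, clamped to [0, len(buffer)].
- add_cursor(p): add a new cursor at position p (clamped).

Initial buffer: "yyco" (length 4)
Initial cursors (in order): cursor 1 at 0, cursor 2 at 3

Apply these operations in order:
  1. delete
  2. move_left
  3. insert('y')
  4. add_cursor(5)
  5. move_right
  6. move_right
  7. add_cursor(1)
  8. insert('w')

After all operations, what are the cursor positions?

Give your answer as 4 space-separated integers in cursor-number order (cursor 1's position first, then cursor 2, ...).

After op 1 (delete): buffer="yyo" (len 3), cursors c1@0 c2@2, authorship ...
After op 2 (move_left): buffer="yyo" (len 3), cursors c1@0 c2@1, authorship ...
After op 3 (insert('y')): buffer="yyyyo" (len 5), cursors c1@1 c2@3, authorship 1.2..
After op 4 (add_cursor(5)): buffer="yyyyo" (len 5), cursors c1@1 c2@3 c3@5, authorship 1.2..
After op 5 (move_right): buffer="yyyyo" (len 5), cursors c1@2 c2@4 c3@5, authorship 1.2..
After op 6 (move_right): buffer="yyyyo" (len 5), cursors c1@3 c2@5 c3@5, authorship 1.2..
After op 7 (add_cursor(1)): buffer="yyyyo" (len 5), cursors c4@1 c1@3 c2@5 c3@5, authorship 1.2..
After op 8 (insert('w')): buffer="ywyywyoww" (len 9), cursors c4@2 c1@5 c2@9 c3@9, authorship 14.21..23

Answer: 5 9 9 2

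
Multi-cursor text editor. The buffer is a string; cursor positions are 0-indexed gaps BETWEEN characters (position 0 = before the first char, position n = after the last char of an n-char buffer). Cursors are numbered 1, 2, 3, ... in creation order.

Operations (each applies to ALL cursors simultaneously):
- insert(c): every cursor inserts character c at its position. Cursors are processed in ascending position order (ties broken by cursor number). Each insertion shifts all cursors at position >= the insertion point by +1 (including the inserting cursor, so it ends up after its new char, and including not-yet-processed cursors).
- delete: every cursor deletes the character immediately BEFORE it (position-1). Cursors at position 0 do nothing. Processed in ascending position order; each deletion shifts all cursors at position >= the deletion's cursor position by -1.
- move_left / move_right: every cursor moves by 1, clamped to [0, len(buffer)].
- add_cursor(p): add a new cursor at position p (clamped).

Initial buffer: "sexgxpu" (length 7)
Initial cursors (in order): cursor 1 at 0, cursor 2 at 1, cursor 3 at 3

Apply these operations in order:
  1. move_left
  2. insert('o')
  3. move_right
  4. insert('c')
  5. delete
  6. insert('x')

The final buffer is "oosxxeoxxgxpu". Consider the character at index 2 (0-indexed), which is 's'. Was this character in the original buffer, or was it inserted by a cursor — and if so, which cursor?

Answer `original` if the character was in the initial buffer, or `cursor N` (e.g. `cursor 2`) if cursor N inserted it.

After op 1 (move_left): buffer="sexgxpu" (len 7), cursors c1@0 c2@0 c3@2, authorship .......
After op 2 (insert('o')): buffer="ooseoxgxpu" (len 10), cursors c1@2 c2@2 c3@5, authorship 12..3.....
After op 3 (move_right): buffer="ooseoxgxpu" (len 10), cursors c1@3 c2@3 c3@6, authorship 12..3.....
After op 4 (insert('c')): buffer="ooscceoxcgxpu" (len 13), cursors c1@5 c2@5 c3@9, authorship 12.12.3.3....
After op 5 (delete): buffer="ooseoxgxpu" (len 10), cursors c1@3 c2@3 c3@6, authorship 12..3.....
After op 6 (insert('x')): buffer="oosxxeoxxgxpu" (len 13), cursors c1@5 c2@5 c3@9, authorship 12.12.3.3....
Authorship (.=original, N=cursor N): 1 2 . 1 2 . 3 . 3 . . . .
Index 2: author = original

Answer: original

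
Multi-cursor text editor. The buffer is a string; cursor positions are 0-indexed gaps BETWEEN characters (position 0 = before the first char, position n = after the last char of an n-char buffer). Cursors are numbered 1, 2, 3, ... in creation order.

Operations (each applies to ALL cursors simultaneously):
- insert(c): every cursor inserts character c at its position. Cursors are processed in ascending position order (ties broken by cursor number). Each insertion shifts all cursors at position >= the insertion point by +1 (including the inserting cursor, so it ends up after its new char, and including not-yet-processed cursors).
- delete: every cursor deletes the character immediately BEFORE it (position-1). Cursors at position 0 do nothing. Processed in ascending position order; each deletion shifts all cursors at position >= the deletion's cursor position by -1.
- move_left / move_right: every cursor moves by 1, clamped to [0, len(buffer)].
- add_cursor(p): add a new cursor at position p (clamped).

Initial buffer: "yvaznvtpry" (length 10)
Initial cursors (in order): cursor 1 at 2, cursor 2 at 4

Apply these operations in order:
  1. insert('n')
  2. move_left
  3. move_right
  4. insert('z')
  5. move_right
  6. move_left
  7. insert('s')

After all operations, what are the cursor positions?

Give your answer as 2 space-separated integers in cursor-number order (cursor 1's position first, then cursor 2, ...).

After op 1 (insert('n')): buffer="yvnaznnvtpry" (len 12), cursors c1@3 c2@6, authorship ..1..2......
After op 2 (move_left): buffer="yvnaznnvtpry" (len 12), cursors c1@2 c2@5, authorship ..1..2......
After op 3 (move_right): buffer="yvnaznnvtpry" (len 12), cursors c1@3 c2@6, authorship ..1..2......
After op 4 (insert('z')): buffer="yvnzaznznvtpry" (len 14), cursors c1@4 c2@8, authorship ..11..22......
After op 5 (move_right): buffer="yvnzaznznvtpry" (len 14), cursors c1@5 c2@9, authorship ..11..22......
After op 6 (move_left): buffer="yvnzaznznvtpry" (len 14), cursors c1@4 c2@8, authorship ..11..22......
After op 7 (insert('s')): buffer="yvnzsaznzsnvtpry" (len 16), cursors c1@5 c2@10, authorship ..111..222......

Answer: 5 10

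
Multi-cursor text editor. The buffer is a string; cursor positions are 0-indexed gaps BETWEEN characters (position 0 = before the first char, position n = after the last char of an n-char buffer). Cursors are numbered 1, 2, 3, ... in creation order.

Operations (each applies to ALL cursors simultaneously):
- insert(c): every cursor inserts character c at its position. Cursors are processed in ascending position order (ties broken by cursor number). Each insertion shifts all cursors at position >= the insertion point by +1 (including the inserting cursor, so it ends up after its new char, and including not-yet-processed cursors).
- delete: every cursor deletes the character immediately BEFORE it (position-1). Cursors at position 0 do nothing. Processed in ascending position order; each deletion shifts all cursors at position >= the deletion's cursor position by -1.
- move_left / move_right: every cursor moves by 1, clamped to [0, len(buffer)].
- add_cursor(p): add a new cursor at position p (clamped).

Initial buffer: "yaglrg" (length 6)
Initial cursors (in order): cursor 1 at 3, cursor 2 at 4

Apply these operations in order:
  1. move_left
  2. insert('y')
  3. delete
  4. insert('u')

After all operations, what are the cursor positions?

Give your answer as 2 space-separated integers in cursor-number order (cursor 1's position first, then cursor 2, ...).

After op 1 (move_left): buffer="yaglrg" (len 6), cursors c1@2 c2@3, authorship ......
After op 2 (insert('y')): buffer="yaygylrg" (len 8), cursors c1@3 c2@5, authorship ..1.2...
After op 3 (delete): buffer="yaglrg" (len 6), cursors c1@2 c2@3, authorship ......
After op 4 (insert('u')): buffer="yaugulrg" (len 8), cursors c1@3 c2@5, authorship ..1.2...

Answer: 3 5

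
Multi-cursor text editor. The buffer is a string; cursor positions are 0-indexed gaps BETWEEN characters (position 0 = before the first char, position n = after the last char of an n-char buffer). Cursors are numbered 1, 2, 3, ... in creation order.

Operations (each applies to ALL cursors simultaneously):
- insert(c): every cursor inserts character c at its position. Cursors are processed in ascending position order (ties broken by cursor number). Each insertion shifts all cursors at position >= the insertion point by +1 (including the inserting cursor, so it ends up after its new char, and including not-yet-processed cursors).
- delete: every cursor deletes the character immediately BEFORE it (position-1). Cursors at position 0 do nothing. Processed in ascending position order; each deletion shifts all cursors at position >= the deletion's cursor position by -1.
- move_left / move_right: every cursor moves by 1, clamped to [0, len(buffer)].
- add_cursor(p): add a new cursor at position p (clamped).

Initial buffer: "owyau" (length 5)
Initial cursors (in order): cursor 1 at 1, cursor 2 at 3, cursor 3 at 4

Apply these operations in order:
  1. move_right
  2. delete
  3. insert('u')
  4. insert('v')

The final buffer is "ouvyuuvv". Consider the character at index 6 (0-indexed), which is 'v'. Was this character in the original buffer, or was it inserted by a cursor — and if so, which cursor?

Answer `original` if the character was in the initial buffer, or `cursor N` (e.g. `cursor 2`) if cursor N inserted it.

After op 1 (move_right): buffer="owyau" (len 5), cursors c1@2 c2@4 c3@5, authorship .....
After op 2 (delete): buffer="oy" (len 2), cursors c1@1 c2@2 c3@2, authorship ..
After op 3 (insert('u')): buffer="ouyuu" (len 5), cursors c1@2 c2@5 c3@5, authorship .1.23
After op 4 (insert('v')): buffer="ouvyuuvv" (len 8), cursors c1@3 c2@8 c3@8, authorship .11.2323
Authorship (.=original, N=cursor N): . 1 1 . 2 3 2 3
Index 6: author = 2

Answer: cursor 2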